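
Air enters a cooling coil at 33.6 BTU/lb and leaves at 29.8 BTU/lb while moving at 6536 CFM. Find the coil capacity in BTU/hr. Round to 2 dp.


Q = 4.5 * 6536 * (33.6 - 29.8) = 111765.60 BTU/hr

111765.60 BTU/hr


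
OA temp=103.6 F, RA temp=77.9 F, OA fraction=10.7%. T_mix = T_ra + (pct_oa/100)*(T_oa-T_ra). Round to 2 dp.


T_mix = 77.9 + (10.7/100)*(103.6-77.9) = 80.65 F

80.65 F


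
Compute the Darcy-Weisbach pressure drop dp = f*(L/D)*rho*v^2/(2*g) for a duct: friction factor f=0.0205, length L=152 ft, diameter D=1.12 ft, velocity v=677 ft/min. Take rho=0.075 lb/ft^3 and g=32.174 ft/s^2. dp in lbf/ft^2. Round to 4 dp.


v_fps = 677/60 = 11.2833 ft/s
dp = 0.0205*(152/1.12)*0.075*11.2833^2/(2*32.174) = 0.4128 lbf/ft^2

0.4128 lbf/ft^2


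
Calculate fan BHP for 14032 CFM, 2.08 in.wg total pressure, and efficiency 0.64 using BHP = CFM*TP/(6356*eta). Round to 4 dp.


BHP = 14032 * 2.08 / (6356 * 0.64) = 7.1750 hp

7.1750 hp


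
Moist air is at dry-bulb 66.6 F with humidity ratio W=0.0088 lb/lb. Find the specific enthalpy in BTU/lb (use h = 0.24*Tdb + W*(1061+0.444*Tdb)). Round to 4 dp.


h = 0.24*66.6 + 0.0088*(1061+0.444*66.6) = 25.5810 BTU/lb

25.5810 BTU/lb


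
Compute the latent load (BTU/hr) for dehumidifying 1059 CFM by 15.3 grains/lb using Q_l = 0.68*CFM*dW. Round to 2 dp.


Q = 0.68 * 1059 * 15.3 = 11017.84 BTU/hr

11017.84 BTU/hr


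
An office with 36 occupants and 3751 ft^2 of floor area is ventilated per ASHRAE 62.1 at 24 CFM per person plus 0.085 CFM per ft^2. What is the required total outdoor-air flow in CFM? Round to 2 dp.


Total = 36*24 + 3751*0.085 = 1182.84 CFM

1182.84 CFM


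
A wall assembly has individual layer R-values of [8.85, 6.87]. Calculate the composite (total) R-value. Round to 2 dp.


R_total = 8.85 + 6.87 = 15.72

15.72


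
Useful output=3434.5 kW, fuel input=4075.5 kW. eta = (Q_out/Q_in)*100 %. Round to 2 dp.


eta = (3434.5/4075.5)*100 = 84.27 %

84.27 %


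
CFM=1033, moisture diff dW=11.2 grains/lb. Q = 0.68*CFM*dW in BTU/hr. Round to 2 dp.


Q = 0.68 * 1033 * 11.2 = 7867.33 BTU/hr

7867.33 BTU/hr


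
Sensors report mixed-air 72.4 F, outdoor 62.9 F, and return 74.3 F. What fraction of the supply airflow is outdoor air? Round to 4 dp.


frac = (72.4 - 74.3) / (62.9 - 74.3) = 0.1667

0.1667


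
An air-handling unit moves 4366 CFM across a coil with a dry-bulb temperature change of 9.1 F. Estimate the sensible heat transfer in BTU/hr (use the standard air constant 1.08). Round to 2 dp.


Q = 1.08 * 4366 * 9.1 = 42909.05 BTU/hr

42909.05 BTU/hr


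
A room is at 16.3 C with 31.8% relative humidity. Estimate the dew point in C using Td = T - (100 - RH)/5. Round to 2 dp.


Td = 16.3 - (100-31.8)/5 = 2.66 C

2.66 C


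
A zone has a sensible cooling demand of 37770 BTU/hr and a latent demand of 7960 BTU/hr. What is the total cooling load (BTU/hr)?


Qt = 37770 + 7960 = 45730 BTU/hr

45730 BTU/hr


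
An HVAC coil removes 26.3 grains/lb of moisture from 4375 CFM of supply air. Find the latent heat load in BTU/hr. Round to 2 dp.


Q = 0.68 * 4375 * 26.3 = 78242.50 BTU/hr

78242.50 BTU/hr


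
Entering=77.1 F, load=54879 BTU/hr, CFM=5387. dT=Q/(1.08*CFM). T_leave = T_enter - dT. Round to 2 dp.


dT = 54879/(1.08*5387) = 9.4327
T_leave = 77.1 - 9.4327 = 67.67 F

67.67 F


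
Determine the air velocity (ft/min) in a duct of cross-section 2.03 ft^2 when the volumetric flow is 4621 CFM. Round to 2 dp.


V = 4621 / 2.03 = 2276.35 ft/min

2276.35 ft/min


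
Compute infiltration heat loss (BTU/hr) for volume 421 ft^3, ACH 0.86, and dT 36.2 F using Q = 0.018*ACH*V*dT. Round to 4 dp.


Q = 0.018 * 0.86 * 421 * 36.2 = 235.9183 BTU/hr

235.9183 BTU/hr


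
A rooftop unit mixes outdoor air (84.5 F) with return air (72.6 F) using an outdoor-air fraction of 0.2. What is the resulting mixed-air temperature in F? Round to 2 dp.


T_mix = 0.2*84.5 + 0.8*72.6 = 74.98 F

74.98 F


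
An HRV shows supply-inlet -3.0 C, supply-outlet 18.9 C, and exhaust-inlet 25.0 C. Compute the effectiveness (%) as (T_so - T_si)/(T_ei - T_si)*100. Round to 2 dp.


eff = (18.9-(-3.0))/(25.0-(-3.0))*100 = 78.21 %

78.21 %


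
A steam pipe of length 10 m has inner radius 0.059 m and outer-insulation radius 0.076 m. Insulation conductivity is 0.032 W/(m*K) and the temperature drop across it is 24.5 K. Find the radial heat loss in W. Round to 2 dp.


Q = 2*pi*0.032*10*24.5/ln(0.076/0.059) = 194.55 W

194.55 W


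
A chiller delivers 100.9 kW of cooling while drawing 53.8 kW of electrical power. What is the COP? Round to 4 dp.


COP = 100.9 / 53.8 = 1.8755

1.8755


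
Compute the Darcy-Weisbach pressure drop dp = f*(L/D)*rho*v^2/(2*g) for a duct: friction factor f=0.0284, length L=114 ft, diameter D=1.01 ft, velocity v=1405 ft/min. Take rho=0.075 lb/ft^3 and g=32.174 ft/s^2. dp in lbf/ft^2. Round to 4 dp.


v_fps = 1405/60 = 23.4167 ft/s
dp = 0.0284*(114/1.01)*0.075*23.4167^2/(2*32.174) = 2.0487 lbf/ft^2

2.0487 lbf/ft^2


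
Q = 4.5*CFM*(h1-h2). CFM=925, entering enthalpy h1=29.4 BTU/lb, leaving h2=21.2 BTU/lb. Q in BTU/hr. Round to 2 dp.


Q = 4.5 * 925 * (29.4 - 21.2) = 34132.50 BTU/hr

34132.50 BTU/hr


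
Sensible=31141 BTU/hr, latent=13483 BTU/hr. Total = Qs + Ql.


Qt = 31141 + 13483 = 44624 BTU/hr

44624 BTU/hr


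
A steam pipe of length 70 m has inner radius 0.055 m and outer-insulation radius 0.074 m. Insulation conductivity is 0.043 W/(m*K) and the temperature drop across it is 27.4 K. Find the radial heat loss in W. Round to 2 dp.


Q = 2*pi*0.043*70*27.4/ln(0.074/0.055) = 1746.36 W

1746.36 W


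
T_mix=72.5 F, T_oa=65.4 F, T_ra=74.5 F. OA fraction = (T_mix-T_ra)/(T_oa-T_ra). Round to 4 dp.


frac = (72.5 - 74.5) / (65.4 - 74.5) = 0.2198

0.2198


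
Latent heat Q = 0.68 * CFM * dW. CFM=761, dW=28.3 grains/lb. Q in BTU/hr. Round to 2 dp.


Q = 0.68 * 761 * 28.3 = 14644.68 BTU/hr

14644.68 BTU/hr


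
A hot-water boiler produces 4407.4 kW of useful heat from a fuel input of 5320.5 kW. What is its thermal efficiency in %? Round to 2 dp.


eta = (4407.4/5320.5)*100 = 82.84 %

82.84 %


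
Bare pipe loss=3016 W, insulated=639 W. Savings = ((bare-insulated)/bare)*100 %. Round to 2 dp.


Savings = ((3016-639)/3016)*100 = 78.81 %

78.81 %


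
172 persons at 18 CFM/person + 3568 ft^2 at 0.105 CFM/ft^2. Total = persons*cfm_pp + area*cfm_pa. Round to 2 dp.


Total = 172*18 + 3568*0.105 = 3470.64 CFM

3470.64 CFM


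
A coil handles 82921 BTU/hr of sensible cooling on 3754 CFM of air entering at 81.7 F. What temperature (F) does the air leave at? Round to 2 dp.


dT = 82921/(1.08*3754) = 20.4525
T_leave = 81.7 - 20.4525 = 61.25 F

61.25 F


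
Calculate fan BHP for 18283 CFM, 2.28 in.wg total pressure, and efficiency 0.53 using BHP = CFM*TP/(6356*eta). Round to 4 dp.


BHP = 18283 * 2.28 / (6356 * 0.53) = 12.3744 hp

12.3744 hp


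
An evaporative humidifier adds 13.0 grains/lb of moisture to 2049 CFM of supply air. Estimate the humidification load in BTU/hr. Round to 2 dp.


Q = 0.68 * 2049 * 13.0 = 18113.16 BTU/hr

18113.16 BTU/hr


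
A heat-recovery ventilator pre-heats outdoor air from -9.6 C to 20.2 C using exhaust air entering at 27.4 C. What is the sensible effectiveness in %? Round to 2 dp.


eff = (20.2-(-9.6))/(27.4-(-9.6))*100 = 80.54 %

80.54 %


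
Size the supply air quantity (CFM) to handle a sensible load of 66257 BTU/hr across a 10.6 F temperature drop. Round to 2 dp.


CFM = 66257 / (1.08 * 10.6) = 5787.65

5787.65 CFM


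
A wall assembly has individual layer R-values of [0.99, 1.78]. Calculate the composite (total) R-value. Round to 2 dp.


R_total = 0.99 + 1.78 = 2.77

2.77


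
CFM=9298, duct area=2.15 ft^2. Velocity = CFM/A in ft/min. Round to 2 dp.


V = 9298 / 2.15 = 4324.65 ft/min

4324.65 ft/min


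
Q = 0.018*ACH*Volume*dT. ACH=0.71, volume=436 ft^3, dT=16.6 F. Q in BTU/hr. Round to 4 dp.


Q = 0.018 * 0.71 * 436 * 16.6 = 92.4965 BTU/hr

92.4965 BTU/hr


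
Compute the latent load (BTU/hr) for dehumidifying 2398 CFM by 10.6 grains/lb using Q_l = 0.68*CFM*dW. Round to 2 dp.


Q = 0.68 * 2398 * 10.6 = 17284.78 BTU/hr

17284.78 BTU/hr


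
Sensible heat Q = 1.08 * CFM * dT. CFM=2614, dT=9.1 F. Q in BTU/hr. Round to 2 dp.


Q = 1.08 * 2614 * 9.1 = 25690.39 BTU/hr

25690.39 BTU/hr


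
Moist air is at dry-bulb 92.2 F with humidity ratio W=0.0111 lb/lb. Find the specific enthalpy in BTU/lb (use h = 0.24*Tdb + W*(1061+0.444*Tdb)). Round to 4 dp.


h = 0.24*92.2 + 0.0111*(1061+0.444*92.2) = 34.3595 BTU/lb

34.3595 BTU/lb


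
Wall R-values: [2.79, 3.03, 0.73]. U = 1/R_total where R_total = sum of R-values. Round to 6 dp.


R_total = 2.79 + 3.03 + 0.73 = 6.55
U = 1/6.55 = 0.152672

0.152672


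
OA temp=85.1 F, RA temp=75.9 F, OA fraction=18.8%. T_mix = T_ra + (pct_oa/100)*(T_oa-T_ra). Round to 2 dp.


T_mix = 75.9 + (18.8/100)*(85.1-75.9) = 77.63 F

77.63 F


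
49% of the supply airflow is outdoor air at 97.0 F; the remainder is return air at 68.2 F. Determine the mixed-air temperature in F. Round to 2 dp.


T_mix = 0.49*97.0 + 0.51*68.2 = 82.31 F

82.31 F


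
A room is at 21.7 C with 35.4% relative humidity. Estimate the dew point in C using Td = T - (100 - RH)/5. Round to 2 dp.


Td = 21.7 - (100-35.4)/5 = 8.78 C

8.78 C


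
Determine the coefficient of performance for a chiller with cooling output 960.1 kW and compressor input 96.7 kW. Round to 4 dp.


COP = 960.1 / 96.7 = 9.9286

9.9286


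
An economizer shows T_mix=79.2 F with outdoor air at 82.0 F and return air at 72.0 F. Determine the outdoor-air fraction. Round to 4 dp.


frac = (79.2 - 72.0) / (82.0 - 72.0) = 0.7200

0.7200


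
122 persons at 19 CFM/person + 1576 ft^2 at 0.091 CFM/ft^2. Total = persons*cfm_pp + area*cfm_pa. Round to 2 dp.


Total = 122*19 + 1576*0.091 = 2461.42 CFM

2461.42 CFM


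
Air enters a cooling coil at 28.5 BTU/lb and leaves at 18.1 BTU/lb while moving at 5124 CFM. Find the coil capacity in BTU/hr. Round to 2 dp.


Q = 4.5 * 5124 * (28.5 - 18.1) = 239803.20 BTU/hr

239803.20 BTU/hr


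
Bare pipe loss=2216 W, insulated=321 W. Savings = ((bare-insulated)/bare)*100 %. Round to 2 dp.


Savings = ((2216-321)/2216)*100 = 85.51 %

85.51 %


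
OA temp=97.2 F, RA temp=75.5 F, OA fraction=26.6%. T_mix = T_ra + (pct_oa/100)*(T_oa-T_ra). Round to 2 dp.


T_mix = 75.5 + (26.6/100)*(97.2-75.5) = 81.27 F

81.27 F


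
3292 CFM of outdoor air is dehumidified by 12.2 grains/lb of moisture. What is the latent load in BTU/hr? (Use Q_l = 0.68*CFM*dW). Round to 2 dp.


Q = 0.68 * 3292 * 12.2 = 27310.43 BTU/hr

27310.43 BTU/hr


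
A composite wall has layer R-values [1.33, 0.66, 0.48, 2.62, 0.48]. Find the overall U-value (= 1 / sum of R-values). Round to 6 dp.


R_total = 1.33 + 0.66 + 0.48 + 2.62 + 0.48 = 5.57
U = 1/5.57 = 0.179533

0.179533


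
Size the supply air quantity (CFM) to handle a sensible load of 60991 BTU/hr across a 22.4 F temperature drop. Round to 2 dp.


CFM = 60991 / (1.08 * 22.4) = 2521.12

2521.12 CFM


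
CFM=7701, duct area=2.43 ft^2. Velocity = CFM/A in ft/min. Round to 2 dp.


V = 7701 / 2.43 = 3169.14 ft/min

3169.14 ft/min


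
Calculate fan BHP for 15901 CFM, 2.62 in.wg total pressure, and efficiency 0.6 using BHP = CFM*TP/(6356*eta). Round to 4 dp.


BHP = 15901 * 2.62 / (6356 * 0.6) = 10.9242 hp

10.9242 hp


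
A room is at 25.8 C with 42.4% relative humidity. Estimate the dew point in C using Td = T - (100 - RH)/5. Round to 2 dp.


Td = 25.8 - (100-42.4)/5 = 14.28 C

14.28 C


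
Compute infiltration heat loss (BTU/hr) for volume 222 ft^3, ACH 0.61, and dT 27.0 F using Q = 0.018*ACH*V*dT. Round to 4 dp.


Q = 0.018 * 0.61 * 222 * 27.0 = 65.8141 BTU/hr

65.8141 BTU/hr


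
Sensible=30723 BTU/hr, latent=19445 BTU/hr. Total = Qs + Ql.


Qt = 30723 + 19445 = 50168 BTU/hr

50168 BTU/hr


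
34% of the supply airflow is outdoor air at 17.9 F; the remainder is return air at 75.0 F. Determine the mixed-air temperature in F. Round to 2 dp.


T_mix = 0.34*17.9 + 0.66*75.0 = 55.59 F

55.59 F


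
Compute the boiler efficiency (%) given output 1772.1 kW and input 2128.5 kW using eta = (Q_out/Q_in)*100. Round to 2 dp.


eta = (1772.1/2128.5)*100 = 83.26 %

83.26 %


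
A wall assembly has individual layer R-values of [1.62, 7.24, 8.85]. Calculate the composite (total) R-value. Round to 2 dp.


R_total = 1.62 + 7.24 + 8.85 = 17.71

17.71


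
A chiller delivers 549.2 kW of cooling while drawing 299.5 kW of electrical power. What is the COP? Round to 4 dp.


COP = 549.2 / 299.5 = 1.8337

1.8337


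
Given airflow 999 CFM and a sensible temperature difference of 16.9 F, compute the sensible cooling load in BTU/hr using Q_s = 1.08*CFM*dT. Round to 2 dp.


Q = 1.08 * 999 * 16.9 = 18233.75 BTU/hr

18233.75 BTU/hr


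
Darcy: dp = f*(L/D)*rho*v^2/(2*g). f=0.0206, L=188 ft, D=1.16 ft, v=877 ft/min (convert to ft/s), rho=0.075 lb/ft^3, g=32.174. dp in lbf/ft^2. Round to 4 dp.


v_fps = 877/60 = 14.6167 ft/s
dp = 0.0206*(188/1.16)*0.075*14.6167^2/(2*32.174) = 0.8314 lbf/ft^2

0.8314 lbf/ft^2


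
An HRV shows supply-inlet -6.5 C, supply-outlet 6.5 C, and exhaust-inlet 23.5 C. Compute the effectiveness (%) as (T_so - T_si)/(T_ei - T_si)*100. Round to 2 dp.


eff = (6.5-(-6.5))/(23.5-(-6.5))*100 = 43.33 %

43.33 %


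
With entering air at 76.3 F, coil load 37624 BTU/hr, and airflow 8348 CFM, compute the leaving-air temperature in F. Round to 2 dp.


dT = 37624/(1.08*8348) = 4.1731
T_leave = 76.3 - 4.1731 = 72.13 F

72.13 F


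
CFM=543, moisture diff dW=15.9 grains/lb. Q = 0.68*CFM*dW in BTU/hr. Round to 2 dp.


Q = 0.68 * 543 * 15.9 = 5870.92 BTU/hr

5870.92 BTU/hr


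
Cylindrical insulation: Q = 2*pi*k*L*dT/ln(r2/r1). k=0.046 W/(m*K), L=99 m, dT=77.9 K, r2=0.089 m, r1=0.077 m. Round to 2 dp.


Q = 2*pi*0.046*99*77.9/ln(0.089/0.077) = 15390.37 W

15390.37 W


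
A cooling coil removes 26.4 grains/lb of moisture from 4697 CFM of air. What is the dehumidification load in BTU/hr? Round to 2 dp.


Q = 0.68 * 4697 * 26.4 = 84320.54 BTU/hr

84320.54 BTU/hr


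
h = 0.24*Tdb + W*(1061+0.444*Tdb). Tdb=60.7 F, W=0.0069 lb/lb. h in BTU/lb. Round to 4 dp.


h = 0.24*60.7 + 0.0069*(1061+0.444*60.7) = 22.0749 BTU/lb

22.0749 BTU/lb


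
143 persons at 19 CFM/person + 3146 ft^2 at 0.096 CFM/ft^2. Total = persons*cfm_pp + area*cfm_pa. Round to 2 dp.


Total = 143*19 + 3146*0.096 = 3019.02 CFM

3019.02 CFM


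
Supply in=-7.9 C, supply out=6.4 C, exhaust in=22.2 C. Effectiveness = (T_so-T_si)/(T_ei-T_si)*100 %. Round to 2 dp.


eff = (6.4-(-7.9))/(22.2-(-7.9))*100 = 47.51 %

47.51 %


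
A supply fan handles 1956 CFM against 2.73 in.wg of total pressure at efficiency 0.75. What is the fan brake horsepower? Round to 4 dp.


BHP = 1956 * 2.73 / (6356 * 0.75) = 1.1202 hp

1.1202 hp


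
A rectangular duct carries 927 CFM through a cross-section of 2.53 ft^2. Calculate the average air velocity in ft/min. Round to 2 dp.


V = 927 / 2.53 = 366.40 ft/min

366.40 ft/min


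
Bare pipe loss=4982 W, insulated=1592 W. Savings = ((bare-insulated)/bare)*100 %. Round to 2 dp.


Savings = ((4982-1592)/4982)*100 = 68.04 %

68.04 %


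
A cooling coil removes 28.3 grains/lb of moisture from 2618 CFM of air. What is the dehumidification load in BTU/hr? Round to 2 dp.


Q = 0.68 * 2618 * 28.3 = 50380.79 BTU/hr

50380.79 BTU/hr


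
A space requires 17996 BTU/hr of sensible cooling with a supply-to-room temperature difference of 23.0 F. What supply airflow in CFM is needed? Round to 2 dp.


CFM = 17996 / (1.08 * 23.0) = 724.48

724.48 CFM


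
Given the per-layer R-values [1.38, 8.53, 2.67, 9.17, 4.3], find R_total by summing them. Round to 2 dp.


R_total = 1.38 + 8.53 + 2.67 + 9.17 + 4.3 = 26.05

26.05


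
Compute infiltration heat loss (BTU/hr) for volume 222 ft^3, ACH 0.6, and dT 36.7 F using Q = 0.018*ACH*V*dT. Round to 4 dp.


Q = 0.018 * 0.6 * 222 * 36.7 = 87.9919 BTU/hr

87.9919 BTU/hr


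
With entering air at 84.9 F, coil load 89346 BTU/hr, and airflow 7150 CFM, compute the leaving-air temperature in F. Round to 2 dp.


dT = 89346/(1.08*7150) = 11.5703
T_leave = 84.9 - 11.5703 = 73.33 F

73.33 F


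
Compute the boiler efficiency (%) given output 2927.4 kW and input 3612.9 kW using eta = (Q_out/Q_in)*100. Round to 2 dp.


eta = (2927.4/3612.9)*100 = 81.03 %

81.03 %


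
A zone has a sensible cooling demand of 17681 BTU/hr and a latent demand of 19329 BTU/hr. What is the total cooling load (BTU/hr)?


Qt = 17681 + 19329 = 37010 BTU/hr

37010 BTU/hr


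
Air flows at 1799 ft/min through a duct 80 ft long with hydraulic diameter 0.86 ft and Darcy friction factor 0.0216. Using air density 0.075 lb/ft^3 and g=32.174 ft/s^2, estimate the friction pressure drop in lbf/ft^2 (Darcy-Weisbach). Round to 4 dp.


v_fps = 1799/60 = 29.9833 ft/s
dp = 0.0216*(80/0.86)*0.075*29.9833^2/(2*32.174) = 2.1054 lbf/ft^2

2.1054 lbf/ft^2


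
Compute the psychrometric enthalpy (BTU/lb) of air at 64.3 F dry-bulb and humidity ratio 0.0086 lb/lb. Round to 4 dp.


h = 0.24*64.3 + 0.0086*(1061+0.444*64.3) = 24.8021 BTU/lb

24.8021 BTU/lb


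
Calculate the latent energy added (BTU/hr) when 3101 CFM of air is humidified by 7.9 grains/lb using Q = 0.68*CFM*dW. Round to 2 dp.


Q = 0.68 * 3101 * 7.9 = 16658.57 BTU/hr

16658.57 BTU/hr


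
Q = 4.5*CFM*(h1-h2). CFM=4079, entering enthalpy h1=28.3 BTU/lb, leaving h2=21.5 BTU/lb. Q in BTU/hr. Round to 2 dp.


Q = 4.5 * 4079 * (28.3 - 21.5) = 124817.40 BTU/hr

124817.40 BTU/hr


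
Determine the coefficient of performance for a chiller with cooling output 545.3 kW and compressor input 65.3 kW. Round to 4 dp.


COP = 545.3 / 65.3 = 8.3507

8.3507


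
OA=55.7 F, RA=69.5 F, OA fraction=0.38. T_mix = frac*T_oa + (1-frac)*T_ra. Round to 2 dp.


T_mix = 0.38*55.7 + 0.62*69.5 = 64.26 F

64.26 F


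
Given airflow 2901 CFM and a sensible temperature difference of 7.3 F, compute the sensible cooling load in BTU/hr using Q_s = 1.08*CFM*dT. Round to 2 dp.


Q = 1.08 * 2901 * 7.3 = 22871.48 BTU/hr

22871.48 BTU/hr


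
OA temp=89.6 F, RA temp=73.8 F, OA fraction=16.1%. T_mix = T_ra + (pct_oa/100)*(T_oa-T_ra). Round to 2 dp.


T_mix = 73.8 + (16.1/100)*(89.6-73.8) = 76.34 F

76.34 F


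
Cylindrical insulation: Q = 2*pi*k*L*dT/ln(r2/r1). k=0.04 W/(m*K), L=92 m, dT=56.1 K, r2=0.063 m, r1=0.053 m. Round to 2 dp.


Q = 2*pi*0.04*92*56.1/ln(0.063/0.053) = 7504.80 W

7504.80 W


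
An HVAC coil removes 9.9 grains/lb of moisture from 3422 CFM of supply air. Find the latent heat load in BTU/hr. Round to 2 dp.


Q = 0.68 * 3422 * 9.9 = 23036.90 BTU/hr

23036.90 BTU/hr


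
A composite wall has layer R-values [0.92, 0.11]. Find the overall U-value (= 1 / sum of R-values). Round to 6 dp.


R_total = 0.92 + 0.11 = 1.03
U = 1/1.03 = 0.970874

0.970874


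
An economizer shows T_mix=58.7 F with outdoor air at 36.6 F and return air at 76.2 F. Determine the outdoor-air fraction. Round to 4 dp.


frac = (58.7 - 76.2) / (36.6 - 76.2) = 0.4419

0.4419


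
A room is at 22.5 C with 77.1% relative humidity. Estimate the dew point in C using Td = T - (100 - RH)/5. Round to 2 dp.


Td = 22.5 - (100-77.1)/5 = 17.92 C

17.92 C


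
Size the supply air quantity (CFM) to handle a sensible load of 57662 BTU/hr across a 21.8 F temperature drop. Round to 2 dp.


CFM = 57662 / (1.08 * 21.8) = 2449.12

2449.12 CFM


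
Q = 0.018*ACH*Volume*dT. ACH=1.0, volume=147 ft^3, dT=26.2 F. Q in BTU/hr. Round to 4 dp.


Q = 0.018 * 1.0 * 147 * 26.2 = 69.3252 BTU/hr

69.3252 BTU/hr


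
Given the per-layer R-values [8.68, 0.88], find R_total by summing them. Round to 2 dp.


R_total = 8.68 + 0.88 = 9.56

9.56


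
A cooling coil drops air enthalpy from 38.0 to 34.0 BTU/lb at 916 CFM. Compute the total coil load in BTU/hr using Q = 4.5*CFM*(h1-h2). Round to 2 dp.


Q = 4.5 * 916 * (38.0 - 34.0) = 16488.00 BTU/hr

16488.00 BTU/hr


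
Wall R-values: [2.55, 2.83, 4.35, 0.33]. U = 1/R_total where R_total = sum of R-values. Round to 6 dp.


R_total = 2.55 + 2.83 + 4.35 + 0.33 = 10.06
U = 1/10.06 = 0.099404

0.099404


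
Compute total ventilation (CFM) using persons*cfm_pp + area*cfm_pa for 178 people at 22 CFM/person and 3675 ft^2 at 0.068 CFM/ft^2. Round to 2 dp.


Total = 178*22 + 3675*0.068 = 4165.90 CFM

4165.90 CFM


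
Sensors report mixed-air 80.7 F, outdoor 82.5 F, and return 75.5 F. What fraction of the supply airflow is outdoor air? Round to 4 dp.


frac = (80.7 - 75.5) / (82.5 - 75.5) = 0.7429

0.7429


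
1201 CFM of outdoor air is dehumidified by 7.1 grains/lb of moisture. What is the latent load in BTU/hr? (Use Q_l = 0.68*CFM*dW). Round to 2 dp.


Q = 0.68 * 1201 * 7.1 = 5798.43 BTU/hr

5798.43 BTU/hr


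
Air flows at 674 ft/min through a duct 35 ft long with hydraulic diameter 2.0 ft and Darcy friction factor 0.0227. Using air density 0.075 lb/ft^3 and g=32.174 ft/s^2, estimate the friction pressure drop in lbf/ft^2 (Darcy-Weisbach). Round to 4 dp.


v_fps = 674/60 = 11.2333 ft/s
dp = 0.0227*(35/2.0)*0.075*11.2333^2/(2*32.174) = 0.0584 lbf/ft^2

0.0584 lbf/ft^2


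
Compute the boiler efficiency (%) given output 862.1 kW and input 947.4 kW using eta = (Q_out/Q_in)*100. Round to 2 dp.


eta = (862.1/947.4)*100 = 91.00 %

91.00 %


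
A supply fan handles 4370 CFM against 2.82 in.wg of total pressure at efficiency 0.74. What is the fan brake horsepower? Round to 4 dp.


BHP = 4370 * 2.82 / (6356 * 0.74) = 2.6201 hp

2.6201 hp


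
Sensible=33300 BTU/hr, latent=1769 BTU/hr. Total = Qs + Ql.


Qt = 33300 + 1769 = 35069 BTU/hr

35069 BTU/hr


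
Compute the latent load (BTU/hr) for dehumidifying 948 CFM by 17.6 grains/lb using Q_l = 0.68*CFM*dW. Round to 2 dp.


Q = 0.68 * 948 * 17.6 = 11345.66 BTU/hr

11345.66 BTU/hr


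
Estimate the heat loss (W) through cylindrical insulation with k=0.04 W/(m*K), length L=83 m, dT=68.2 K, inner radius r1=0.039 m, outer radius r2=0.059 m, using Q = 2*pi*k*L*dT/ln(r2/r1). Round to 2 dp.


Q = 2*pi*0.04*83*68.2/ln(0.059/0.039) = 3436.59 W

3436.59 W


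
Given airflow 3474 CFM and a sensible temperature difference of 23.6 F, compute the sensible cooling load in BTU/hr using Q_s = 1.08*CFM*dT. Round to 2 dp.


Q = 1.08 * 3474 * 23.6 = 88545.31 BTU/hr

88545.31 BTU/hr


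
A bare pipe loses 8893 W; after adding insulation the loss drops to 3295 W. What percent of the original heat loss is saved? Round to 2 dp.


Savings = ((8893-3295)/8893)*100 = 62.95 %

62.95 %


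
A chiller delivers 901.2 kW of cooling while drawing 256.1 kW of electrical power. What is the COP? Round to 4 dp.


COP = 901.2 / 256.1 = 3.5189

3.5189


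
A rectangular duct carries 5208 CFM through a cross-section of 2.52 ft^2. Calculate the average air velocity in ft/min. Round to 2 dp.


V = 5208 / 2.52 = 2066.67 ft/min

2066.67 ft/min


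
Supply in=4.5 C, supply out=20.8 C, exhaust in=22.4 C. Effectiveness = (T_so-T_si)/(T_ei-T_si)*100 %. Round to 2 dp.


eff = (20.8-4.5)/(22.4-4.5)*100 = 91.06 %

91.06 %


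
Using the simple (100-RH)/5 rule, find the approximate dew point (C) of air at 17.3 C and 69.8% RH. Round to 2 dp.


Td = 17.3 - (100-69.8)/5 = 11.26 C

11.26 C


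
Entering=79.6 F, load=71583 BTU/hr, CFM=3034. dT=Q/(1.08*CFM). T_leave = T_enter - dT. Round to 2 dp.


dT = 71583/(1.08*3034) = 21.8459
T_leave = 79.6 - 21.8459 = 57.75 F

57.75 F


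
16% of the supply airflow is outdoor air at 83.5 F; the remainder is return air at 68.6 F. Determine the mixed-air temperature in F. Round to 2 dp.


T_mix = 0.16*83.5 + 0.84*68.6 = 70.98 F

70.98 F


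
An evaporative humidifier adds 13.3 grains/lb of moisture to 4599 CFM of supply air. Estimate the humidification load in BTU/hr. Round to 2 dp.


Q = 0.68 * 4599 * 13.3 = 41593.36 BTU/hr

41593.36 BTU/hr


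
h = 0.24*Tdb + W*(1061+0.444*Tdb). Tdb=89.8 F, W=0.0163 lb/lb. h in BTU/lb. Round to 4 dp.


h = 0.24*89.8 + 0.0163*(1061+0.444*89.8) = 39.4962 BTU/lb

39.4962 BTU/lb


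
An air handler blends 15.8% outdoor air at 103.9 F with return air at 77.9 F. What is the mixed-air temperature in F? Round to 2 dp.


T_mix = 77.9 + (15.8/100)*(103.9-77.9) = 82.01 F

82.01 F


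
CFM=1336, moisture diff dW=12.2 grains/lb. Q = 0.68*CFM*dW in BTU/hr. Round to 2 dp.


Q = 0.68 * 1336 * 12.2 = 11083.46 BTU/hr

11083.46 BTU/hr


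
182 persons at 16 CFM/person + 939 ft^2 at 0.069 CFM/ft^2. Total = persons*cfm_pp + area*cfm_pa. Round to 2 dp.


Total = 182*16 + 939*0.069 = 2976.79 CFM

2976.79 CFM


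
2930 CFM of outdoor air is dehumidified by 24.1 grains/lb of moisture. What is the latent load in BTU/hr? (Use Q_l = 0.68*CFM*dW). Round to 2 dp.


Q = 0.68 * 2930 * 24.1 = 48016.84 BTU/hr

48016.84 BTU/hr


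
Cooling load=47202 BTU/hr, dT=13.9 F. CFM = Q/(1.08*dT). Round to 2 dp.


CFM = 47202 / (1.08 * 13.9) = 3144.28

3144.28 CFM


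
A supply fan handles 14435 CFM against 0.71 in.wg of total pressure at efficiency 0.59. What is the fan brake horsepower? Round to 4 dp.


BHP = 14435 * 0.71 / (6356 * 0.59) = 2.7330 hp

2.7330 hp


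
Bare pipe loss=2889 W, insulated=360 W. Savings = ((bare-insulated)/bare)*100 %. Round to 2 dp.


Savings = ((2889-360)/2889)*100 = 87.54 %

87.54 %


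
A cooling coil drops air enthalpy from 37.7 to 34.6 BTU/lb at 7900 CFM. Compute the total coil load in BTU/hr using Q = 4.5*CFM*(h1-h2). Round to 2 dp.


Q = 4.5 * 7900 * (37.7 - 34.6) = 110205.00 BTU/hr

110205.00 BTU/hr


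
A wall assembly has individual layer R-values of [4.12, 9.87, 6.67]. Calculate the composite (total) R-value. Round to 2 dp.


R_total = 4.12 + 9.87 + 6.67 = 20.66

20.66


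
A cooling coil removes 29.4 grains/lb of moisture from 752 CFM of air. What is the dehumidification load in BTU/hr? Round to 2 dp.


Q = 0.68 * 752 * 29.4 = 15033.98 BTU/hr

15033.98 BTU/hr


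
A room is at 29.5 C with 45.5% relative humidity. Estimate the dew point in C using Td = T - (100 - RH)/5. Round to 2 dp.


Td = 29.5 - (100-45.5)/5 = 18.60 C

18.60 C


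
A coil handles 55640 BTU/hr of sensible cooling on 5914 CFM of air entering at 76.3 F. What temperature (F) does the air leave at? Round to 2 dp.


dT = 55640/(1.08*5914) = 8.7113
T_leave = 76.3 - 8.7113 = 67.59 F

67.59 F


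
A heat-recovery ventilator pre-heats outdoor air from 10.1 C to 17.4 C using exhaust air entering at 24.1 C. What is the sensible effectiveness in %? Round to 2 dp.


eff = (17.4-10.1)/(24.1-10.1)*100 = 52.14 %

52.14 %


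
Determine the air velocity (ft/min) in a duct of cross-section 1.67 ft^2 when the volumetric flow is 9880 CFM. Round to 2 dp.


V = 9880 / 1.67 = 5916.17 ft/min

5916.17 ft/min


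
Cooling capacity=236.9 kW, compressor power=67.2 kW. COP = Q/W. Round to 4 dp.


COP = 236.9 / 67.2 = 3.5253

3.5253


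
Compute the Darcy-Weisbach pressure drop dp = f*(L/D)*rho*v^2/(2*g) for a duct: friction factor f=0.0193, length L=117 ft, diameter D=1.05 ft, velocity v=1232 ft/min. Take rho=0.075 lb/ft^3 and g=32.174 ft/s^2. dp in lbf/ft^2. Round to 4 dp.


v_fps = 1232/60 = 20.5333 ft/s
dp = 0.0193*(117/1.05)*0.075*20.5333^2/(2*32.174) = 1.0568 lbf/ft^2

1.0568 lbf/ft^2


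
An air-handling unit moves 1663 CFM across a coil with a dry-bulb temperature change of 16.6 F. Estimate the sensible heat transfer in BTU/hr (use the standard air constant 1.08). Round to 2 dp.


Q = 1.08 * 1663 * 16.6 = 29814.26 BTU/hr

29814.26 BTU/hr


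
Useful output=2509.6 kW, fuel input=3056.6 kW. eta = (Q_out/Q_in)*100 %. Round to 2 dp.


eta = (2509.6/3056.6)*100 = 82.10 %

82.10 %


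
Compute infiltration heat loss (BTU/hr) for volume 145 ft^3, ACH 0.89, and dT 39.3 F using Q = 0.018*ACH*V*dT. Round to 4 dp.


Q = 0.018 * 0.89 * 145 * 39.3 = 91.2900 BTU/hr

91.2900 BTU/hr


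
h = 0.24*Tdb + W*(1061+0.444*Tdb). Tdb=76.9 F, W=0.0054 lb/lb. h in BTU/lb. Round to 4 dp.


h = 0.24*76.9 + 0.0054*(1061+0.444*76.9) = 24.3698 BTU/lb

24.3698 BTU/lb


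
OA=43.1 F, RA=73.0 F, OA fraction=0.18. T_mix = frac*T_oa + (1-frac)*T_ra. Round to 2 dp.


T_mix = 0.18*43.1 + 0.82*73.0 = 67.62 F

67.62 F


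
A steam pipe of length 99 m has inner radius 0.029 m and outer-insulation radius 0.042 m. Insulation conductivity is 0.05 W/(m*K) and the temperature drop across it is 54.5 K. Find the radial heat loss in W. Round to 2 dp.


Q = 2*pi*0.05*99*54.5/ln(0.042/0.029) = 4576.58 W

4576.58 W


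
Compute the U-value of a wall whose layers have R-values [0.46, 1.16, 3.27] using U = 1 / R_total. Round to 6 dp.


R_total = 0.46 + 1.16 + 3.27 = 4.89
U = 1/4.89 = 0.204499

0.204499


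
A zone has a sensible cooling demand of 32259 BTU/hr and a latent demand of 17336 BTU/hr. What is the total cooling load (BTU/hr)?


Qt = 32259 + 17336 = 49595 BTU/hr

49595 BTU/hr


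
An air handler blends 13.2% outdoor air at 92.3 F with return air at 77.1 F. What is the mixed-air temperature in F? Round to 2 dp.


T_mix = 77.1 + (13.2/100)*(92.3-77.1) = 79.11 F

79.11 F


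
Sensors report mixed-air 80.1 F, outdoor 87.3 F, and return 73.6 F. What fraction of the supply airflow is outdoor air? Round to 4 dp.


frac = (80.1 - 73.6) / (87.3 - 73.6) = 0.4745

0.4745


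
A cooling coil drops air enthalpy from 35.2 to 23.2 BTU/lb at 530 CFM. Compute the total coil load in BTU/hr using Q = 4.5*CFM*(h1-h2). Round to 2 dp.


Q = 4.5 * 530 * (35.2 - 23.2) = 28620.00 BTU/hr

28620.00 BTU/hr


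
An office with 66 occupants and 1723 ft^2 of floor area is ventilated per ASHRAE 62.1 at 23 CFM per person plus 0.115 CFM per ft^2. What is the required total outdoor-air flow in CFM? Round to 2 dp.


Total = 66*23 + 1723*0.115 = 1716.15 CFM

1716.15 CFM


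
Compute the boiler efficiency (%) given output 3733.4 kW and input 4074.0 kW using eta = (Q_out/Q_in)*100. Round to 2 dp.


eta = (3733.4/4074.0)*100 = 91.64 %

91.64 %


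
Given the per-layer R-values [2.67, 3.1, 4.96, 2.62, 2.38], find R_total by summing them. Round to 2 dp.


R_total = 2.67 + 3.1 + 4.96 + 2.62 + 2.38 = 15.73

15.73


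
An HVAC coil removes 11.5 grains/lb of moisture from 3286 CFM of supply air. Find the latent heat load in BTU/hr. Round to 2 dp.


Q = 0.68 * 3286 * 11.5 = 25696.52 BTU/hr

25696.52 BTU/hr


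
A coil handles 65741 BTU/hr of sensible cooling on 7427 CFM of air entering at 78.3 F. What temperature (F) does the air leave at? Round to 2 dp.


dT = 65741/(1.08*7427) = 8.1959
T_leave = 78.3 - 8.1959 = 70.10 F

70.10 F


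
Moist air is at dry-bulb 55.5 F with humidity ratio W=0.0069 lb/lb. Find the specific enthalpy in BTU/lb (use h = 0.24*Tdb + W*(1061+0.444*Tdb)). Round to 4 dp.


h = 0.24*55.5 + 0.0069*(1061+0.444*55.5) = 20.8109 BTU/lb

20.8109 BTU/lb


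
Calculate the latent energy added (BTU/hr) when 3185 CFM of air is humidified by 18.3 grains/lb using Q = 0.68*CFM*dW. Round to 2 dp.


Q = 0.68 * 3185 * 18.3 = 39634.14 BTU/hr

39634.14 BTU/hr


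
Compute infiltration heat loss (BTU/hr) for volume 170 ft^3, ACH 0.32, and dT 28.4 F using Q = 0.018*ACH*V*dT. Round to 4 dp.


Q = 0.018 * 0.32 * 170 * 28.4 = 27.8093 BTU/hr

27.8093 BTU/hr


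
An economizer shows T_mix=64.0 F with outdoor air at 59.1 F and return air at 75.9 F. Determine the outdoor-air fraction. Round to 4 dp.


frac = (64.0 - 75.9) / (59.1 - 75.9) = 0.7083

0.7083


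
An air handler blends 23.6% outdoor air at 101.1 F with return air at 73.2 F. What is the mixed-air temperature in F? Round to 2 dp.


T_mix = 73.2 + (23.6/100)*(101.1-73.2) = 79.78 F

79.78 F


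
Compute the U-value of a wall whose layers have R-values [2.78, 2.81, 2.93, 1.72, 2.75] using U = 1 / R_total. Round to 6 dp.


R_total = 2.78 + 2.81 + 2.93 + 1.72 + 2.75 = 12.99
U = 1/12.99 = 0.076982

0.076982


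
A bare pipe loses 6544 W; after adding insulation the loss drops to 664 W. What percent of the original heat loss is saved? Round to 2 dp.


Savings = ((6544-664)/6544)*100 = 89.85 %

89.85 %


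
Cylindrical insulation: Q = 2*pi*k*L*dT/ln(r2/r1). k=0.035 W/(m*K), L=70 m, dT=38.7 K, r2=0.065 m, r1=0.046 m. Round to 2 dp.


Q = 2*pi*0.035*70*38.7/ln(0.065/0.046) = 1723.06 W

1723.06 W


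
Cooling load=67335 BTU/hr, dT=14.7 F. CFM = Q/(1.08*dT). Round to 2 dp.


CFM = 67335 / (1.08 * 14.7) = 4241.31

4241.31 CFM


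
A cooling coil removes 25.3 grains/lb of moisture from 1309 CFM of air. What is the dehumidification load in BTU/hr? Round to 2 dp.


Q = 0.68 * 1309 * 25.3 = 22520.04 BTU/hr

22520.04 BTU/hr


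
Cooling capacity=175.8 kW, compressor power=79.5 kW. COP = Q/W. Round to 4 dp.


COP = 175.8 / 79.5 = 2.2113

2.2113


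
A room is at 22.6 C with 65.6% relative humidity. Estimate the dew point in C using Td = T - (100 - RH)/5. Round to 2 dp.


Td = 22.6 - (100-65.6)/5 = 15.72 C

15.72 C


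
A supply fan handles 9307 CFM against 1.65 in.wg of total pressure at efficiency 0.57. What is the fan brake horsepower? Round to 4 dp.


BHP = 9307 * 1.65 / (6356 * 0.57) = 4.2387 hp

4.2387 hp


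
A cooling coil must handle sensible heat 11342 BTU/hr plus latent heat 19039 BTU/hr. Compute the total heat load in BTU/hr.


Qt = 11342 + 19039 = 30381 BTU/hr

30381 BTU/hr


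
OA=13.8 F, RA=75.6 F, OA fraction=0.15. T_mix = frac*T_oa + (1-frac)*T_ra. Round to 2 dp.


T_mix = 0.15*13.8 + 0.85*75.6 = 66.33 F

66.33 F


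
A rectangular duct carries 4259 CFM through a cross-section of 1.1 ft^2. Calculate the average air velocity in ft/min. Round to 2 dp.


V = 4259 / 1.1 = 3871.82 ft/min

3871.82 ft/min


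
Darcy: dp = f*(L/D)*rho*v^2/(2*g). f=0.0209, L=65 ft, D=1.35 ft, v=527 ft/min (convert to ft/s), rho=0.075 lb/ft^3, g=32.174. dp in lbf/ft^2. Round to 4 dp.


v_fps = 527/60 = 8.7833 ft/s
dp = 0.0209*(65/1.35)*0.075*8.7833^2/(2*32.174) = 0.0905 lbf/ft^2

0.0905 lbf/ft^2


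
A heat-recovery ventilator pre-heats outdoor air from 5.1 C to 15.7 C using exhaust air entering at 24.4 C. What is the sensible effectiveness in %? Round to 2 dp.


eff = (15.7-5.1)/(24.4-5.1)*100 = 54.92 %

54.92 %


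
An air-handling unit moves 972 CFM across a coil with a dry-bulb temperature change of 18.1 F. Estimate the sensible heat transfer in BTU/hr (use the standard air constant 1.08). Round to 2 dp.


Q = 1.08 * 972 * 18.1 = 19000.66 BTU/hr

19000.66 BTU/hr


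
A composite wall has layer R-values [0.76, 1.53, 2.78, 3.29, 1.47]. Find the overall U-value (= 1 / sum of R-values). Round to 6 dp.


R_total = 0.76 + 1.53 + 2.78 + 3.29 + 1.47 = 9.83
U = 1/9.83 = 0.101729

0.101729


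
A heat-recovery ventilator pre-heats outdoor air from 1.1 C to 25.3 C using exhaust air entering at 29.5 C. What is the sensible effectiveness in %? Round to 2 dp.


eff = (25.3-1.1)/(29.5-1.1)*100 = 85.21 %

85.21 %


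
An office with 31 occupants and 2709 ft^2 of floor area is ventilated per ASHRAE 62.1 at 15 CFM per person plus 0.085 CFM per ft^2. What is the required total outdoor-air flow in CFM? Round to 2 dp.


Total = 31*15 + 2709*0.085 = 695.27 CFM

695.27 CFM


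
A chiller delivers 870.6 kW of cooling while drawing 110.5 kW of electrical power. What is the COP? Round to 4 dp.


COP = 870.6 / 110.5 = 7.8787

7.8787


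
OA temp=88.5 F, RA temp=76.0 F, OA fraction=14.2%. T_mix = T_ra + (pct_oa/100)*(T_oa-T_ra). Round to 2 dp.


T_mix = 76.0 + (14.2/100)*(88.5-76.0) = 77.78 F

77.78 F


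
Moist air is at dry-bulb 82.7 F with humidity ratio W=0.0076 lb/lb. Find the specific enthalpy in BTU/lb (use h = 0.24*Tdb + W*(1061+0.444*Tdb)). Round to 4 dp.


h = 0.24*82.7 + 0.0076*(1061+0.444*82.7) = 28.1907 BTU/lb

28.1907 BTU/lb


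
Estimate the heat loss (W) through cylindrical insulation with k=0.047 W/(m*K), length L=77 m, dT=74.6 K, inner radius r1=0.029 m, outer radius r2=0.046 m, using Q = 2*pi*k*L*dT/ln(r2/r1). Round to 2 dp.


Q = 2*pi*0.047*77*74.6/ln(0.046/0.029) = 3676.89 W

3676.89 W


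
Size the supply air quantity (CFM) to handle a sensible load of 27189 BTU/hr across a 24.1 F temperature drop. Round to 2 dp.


CFM = 27189 / (1.08 * 24.1) = 1044.61

1044.61 CFM


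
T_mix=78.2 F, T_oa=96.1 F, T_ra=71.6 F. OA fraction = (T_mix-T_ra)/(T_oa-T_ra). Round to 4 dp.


frac = (78.2 - 71.6) / (96.1 - 71.6) = 0.2694

0.2694


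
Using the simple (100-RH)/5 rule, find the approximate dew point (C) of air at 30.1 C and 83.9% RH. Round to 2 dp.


Td = 30.1 - (100-83.9)/5 = 26.88 C

26.88 C


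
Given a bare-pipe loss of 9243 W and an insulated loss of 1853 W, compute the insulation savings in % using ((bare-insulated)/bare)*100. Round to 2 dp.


Savings = ((9243-1853)/9243)*100 = 79.95 %

79.95 %


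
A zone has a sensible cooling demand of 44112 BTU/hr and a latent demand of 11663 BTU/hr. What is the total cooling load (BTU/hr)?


Qt = 44112 + 11663 = 55775 BTU/hr

55775 BTU/hr


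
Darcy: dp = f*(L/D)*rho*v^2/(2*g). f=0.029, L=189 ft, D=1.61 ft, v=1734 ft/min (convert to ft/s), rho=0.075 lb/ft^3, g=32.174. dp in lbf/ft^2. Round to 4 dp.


v_fps = 1734/60 = 28.9 ft/s
dp = 0.029*(189/1.61)*0.075*28.9^2/(2*32.174) = 3.3140 lbf/ft^2

3.3140 lbf/ft^2


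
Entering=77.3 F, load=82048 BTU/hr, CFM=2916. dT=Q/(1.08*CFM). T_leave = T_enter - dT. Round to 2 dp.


dT = 82048/(1.08*2916) = 26.0529
T_leave = 77.3 - 26.0529 = 51.25 F

51.25 F


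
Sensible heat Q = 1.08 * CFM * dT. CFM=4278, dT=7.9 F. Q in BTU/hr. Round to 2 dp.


Q = 1.08 * 4278 * 7.9 = 36499.90 BTU/hr

36499.90 BTU/hr


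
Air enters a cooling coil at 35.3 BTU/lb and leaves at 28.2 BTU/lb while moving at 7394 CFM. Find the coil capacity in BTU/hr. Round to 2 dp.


Q = 4.5 * 7394 * (35.3 - 28.2) = 236238.30 BTU/hr

236238.30 BTU/hr


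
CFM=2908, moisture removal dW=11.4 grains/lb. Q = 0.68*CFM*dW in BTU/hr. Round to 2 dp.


Q = 0.68 * 2908 * 11.4 = 22542.82 BTU/hr

22542.82 BTU/hr


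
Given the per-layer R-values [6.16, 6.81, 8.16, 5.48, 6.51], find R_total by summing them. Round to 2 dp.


R_total = 6.16 + 6.81 + 8.16 + 5.48 + 6.51 = 33.12

33.12


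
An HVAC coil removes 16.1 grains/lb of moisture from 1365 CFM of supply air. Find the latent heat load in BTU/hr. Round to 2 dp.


Q = 0.68 * 1365 * 16.1 = 14944.02 BTU/hr

14944.02 BTU/hr


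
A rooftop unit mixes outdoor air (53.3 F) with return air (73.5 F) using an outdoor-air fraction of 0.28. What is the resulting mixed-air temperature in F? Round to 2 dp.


T_mix = 0.28*53.3 + 0.72*73.5 = 67.84 F

67.84 F


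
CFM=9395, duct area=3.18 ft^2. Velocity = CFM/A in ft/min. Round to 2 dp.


V = 9395 / 3.18 = 2954.40 ft/min

2954.40 ft/min


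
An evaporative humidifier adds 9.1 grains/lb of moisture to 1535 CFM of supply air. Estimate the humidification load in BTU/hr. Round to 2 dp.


Q = 0.68 * 1535 * 9.1 = 9498.58 BTU/hr

9498.58 BTU/hr


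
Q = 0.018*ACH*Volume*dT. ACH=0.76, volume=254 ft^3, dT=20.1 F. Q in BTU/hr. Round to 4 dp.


Q = 0.018 * 0.76 * 254 * 20.1 = 69.8419 BTU/hr

69.8419 BTU/hr


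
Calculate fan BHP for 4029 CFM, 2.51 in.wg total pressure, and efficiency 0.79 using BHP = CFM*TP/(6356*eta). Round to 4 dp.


BHP = 4029 * 2.51 / (6356 * 0.79) = 2.0140 hp

2.0140 hp


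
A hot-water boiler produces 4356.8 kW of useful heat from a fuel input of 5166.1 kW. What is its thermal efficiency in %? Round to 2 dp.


eta = (4356.8/5166.1)*100 = 84.33 %

84.33 %
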